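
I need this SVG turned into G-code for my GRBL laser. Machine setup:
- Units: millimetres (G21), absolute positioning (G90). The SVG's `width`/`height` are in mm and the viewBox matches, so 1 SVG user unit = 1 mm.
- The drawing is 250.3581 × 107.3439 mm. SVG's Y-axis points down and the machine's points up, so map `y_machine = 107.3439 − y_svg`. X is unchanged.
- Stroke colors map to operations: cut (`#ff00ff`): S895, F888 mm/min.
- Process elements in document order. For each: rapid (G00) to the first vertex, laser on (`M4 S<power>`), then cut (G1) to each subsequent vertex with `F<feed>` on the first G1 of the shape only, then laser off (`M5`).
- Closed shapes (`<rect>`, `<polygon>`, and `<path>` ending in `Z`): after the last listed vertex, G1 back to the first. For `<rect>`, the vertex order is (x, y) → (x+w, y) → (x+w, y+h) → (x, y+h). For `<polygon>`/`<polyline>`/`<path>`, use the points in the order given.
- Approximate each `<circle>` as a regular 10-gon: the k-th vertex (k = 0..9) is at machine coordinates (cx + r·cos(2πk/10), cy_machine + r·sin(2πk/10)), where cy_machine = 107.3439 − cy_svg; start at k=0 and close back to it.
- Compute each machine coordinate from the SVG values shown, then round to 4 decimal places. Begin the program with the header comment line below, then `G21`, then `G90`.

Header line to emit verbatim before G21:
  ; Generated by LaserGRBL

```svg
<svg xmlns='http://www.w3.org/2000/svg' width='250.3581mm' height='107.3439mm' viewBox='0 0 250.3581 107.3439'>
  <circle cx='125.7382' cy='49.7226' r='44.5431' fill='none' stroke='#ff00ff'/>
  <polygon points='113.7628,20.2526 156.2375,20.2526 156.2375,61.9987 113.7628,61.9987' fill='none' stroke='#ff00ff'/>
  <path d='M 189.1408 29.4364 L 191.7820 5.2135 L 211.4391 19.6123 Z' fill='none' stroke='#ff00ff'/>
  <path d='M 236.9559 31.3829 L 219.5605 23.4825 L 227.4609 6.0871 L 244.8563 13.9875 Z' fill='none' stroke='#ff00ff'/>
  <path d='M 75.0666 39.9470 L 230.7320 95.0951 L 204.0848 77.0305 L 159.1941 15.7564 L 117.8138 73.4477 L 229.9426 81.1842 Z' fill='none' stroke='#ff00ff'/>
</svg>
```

; Generated by LaserGRBL
G21
G90
G00 X170.2813 Y57.6213
M4 S895
G1 X161.7743 Y83.8031 F888
G1 X139.5028 Y99.9843
G1 X111.9736 Y99.9843
G1 X89.7021 Y83.8031
G1 X81.1951 Y57.6213
G1 X89.7021 Y31.4395
G1 X111.9736 Y15.2583
G1 X139.5028 Y15.2583
G1 X161.7743 Y31.4395
G1 X170.2813 Y57.6213
M5
G00 X113.7628 Y87.0913
M4 S895
G1 X156.2375 Y87.0913 F888
G1 X156.2375 Y45.3452
G1 X113.7628 Y45.3452
G1 X113.7628 Y87.0913
M5
G00 X189.1408 Y77.9075
M4 S895
G1 X191.7820 Y102.1304 F888
G1 X211.4391 Y87.7316
G1 X189.1408 Y77.9075
M5
G00 X236.9559 Y75.9610
M4 S895
G1 X219.5605 Y83.8614 F888
G1 X227.4609 Y101.2568
G1 X244.8563 Y93.3564
G1 X236.9559 Y75.9610
M5
G00 X75.0666 Y67.3969
M4 S895
G1 X230.7320 Y12.2488 F888
G1 X204.0848 Y30.3134
G1 X159.1941 Y91.5875
G1 X117.8138 Y33.8962
G1 X229.9426 Y26.1597
G1 X75.0666 Y67.3969
M5

Since the viewBox matches the mm dimensions, user units are millimetres directly. The only transform is the Y-flip y_m = 107.3439 − y_svg.

Shape 1 is a circle drawn with `<circle>`. Its stroke #ff00ff means cut at S895, F888. After flipping Y the toolpath is (170.2813,57.6213) → (161.7743,83.8031) → (139.5028,99.9843) → (111.9736,99.9843) → (89.7021,83.8031) → (81.1951,57.6213) → (89.7021,31.4395) → (111.9736,15.2583) → (139.5028,15.2583) → (161.7743,31.4395) → (170.2813,57.6213), returning to the start.

Shape 2 is a rectangle drawn with `<polygon>`. Its stroke #ff00ff means cut at S895, F888. After flipping Y the toolpath is (113.7628,87.0913) → (156.2375,87.0913) → (156.2375,45.3452) → (113.7628,45.3452) → (113.7628,87.0913), returning to the start.

Shape 3 is a regular polygon drawn with `<path>`. Its stroke #ff00ff means cut at S895, F888. After flipping Y the toolpath is (189.1408,77.9075) → (191.7820,102.1304) → (211.4391,87.7316) → (189.1408,77.9075), returning to the start.

Shape 4 is a regular polygon drawn with `<path>`. Its stroke #ff00ff means cut at S895, F888. After flipping Y the toolpath is (236.9559,75.9610) → (219.5605,83.8614) → (227.4609,101.2568) → (244.8563,93.3564) → (236.9559,75.9610), returning to the start.

Shape 5 is a closed polygon drawn with `<path>`. Its stroke #ff00ff means cut at S895, F888. After flipping Y the toolpath is (75.0666,67.3969) → (230.7320,12.2488) → (204.0848,30.3134) → (159.1941,91.5875) → (117.8138,33.8962) → (229.9426,26.1597) → (75.0666,67.3969), returning to the start.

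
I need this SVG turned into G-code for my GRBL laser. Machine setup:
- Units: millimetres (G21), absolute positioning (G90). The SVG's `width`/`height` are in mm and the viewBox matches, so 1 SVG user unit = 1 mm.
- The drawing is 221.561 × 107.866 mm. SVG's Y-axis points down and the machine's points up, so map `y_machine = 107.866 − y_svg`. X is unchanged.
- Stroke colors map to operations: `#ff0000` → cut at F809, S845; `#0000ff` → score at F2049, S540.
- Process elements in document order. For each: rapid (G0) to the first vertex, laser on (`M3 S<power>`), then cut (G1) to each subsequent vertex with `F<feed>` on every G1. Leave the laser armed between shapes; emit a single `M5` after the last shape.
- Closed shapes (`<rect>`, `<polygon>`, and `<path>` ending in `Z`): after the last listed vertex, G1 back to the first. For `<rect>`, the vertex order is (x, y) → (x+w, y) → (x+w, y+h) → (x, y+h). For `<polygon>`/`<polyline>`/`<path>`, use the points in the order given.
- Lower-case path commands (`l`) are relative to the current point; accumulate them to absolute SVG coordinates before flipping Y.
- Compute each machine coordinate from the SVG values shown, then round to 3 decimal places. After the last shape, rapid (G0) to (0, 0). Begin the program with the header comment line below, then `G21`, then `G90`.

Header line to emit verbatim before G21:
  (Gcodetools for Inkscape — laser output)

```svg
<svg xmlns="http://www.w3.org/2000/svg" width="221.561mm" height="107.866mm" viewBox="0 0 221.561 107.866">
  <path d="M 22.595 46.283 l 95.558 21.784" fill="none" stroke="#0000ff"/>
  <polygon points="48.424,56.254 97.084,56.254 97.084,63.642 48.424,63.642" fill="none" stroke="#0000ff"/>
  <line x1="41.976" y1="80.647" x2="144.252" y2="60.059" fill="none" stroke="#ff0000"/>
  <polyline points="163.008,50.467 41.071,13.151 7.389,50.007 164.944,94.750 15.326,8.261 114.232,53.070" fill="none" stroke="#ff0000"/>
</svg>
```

(Gcodetools for Inkscape — laser output)
G21
G90
G0 X22.595 Y61.583
M3 S540
G1 X118.153 Y39.799 F2049
G0 X48.424 Y51.612
M3 S540
G1 X97.084 Y51.612 F2049
G1 X97.084 Y44.224 F2049
G1 X48.424 Y44.224 F2049
G1 X48.424 Y51.612 F2049
G0 X41.976 Y27.219
M3 S845
G1 X144.252 Y47.807 F809
G0 X163.008 Y57.399
M3 S845
G1 X41.071 Y94.715 F809
G1 X7.389 Y57.859 F809
G1 X164.944 Y13.116 F809
G1 X15.326 Y99.605 F809
G1 X114.232 Y54.796 F809
M5
G0 X0.000 Y0.000

1 u = 1 mm; y_m = 107.866 − y.

[1] `<path>` line segment, #0000ff→score S540 F2049: (22.595,61.583) → (118.153,39.799)

[2] `<polygon>` rectangle, #0000ff→score S540 F2049: (48.424,51.612) → (97.084,51.612) → (97.084,44.224) → (48.424,44.224) → (48.424,51.612) (closed)

[3] `<line>` line segment, #ff0000→cut S845 F809: (41.976,27.219) → (144.252,47.807)

[4] `<polyline>` open polyline, #ff0000→cut S845 F809: (163.008,57.399) → (41.071,94.715) → (7.389,57.859) → (164.944,13.116) → (15.326,99.605) → (114.232,54.796)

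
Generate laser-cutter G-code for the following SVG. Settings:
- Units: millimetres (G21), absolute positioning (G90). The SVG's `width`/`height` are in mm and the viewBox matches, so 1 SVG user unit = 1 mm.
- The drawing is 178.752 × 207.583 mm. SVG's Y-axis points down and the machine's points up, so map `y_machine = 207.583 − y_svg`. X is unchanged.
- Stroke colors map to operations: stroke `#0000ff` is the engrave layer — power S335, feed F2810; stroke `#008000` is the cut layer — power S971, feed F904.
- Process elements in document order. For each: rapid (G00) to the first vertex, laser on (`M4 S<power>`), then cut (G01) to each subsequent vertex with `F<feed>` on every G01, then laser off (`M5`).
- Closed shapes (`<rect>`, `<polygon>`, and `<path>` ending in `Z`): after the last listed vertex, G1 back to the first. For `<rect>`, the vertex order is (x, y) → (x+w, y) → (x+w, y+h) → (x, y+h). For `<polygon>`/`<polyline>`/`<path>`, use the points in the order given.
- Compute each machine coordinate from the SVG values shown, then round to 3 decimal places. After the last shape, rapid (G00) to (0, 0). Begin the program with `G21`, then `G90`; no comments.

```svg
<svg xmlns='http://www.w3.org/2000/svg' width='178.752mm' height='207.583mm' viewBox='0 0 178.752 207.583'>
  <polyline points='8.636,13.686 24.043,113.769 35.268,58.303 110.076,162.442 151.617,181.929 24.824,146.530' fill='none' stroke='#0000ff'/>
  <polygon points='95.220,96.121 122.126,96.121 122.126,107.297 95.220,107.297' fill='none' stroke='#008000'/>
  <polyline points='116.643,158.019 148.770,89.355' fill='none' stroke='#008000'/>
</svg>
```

1 u = 1 mm; y_m = 207.583 − y.

[1] `<polyline>` open polyline, #0000ff→engrave S335 F2810: (8.636,193.897) → (24.043,93.814) → (35.268,149.280) → (110.076,45.141) → (151.617,25.654) → (24.824,61.053)

[2] `<polygon>` rectangle, #008000→cut S971 F904: (95.220,111.462) → (122.126,111.462) → (122.126,100.286) → (95.220,100.286) → (95.220,111.462) (closed)

[3] `<polyline>` line segment, #008000→cut S971 F904: (116.643,49.564) → (148.770,118.228)

G21
G90
G00 X8.636 Y193.897
M4 S335
G01 X24.043 Y93.814 F2810
G01 X35.268 Y149.280 F2810
G01 X110.076 Y45.141 F2810
G01 X151.617 Y25.654 F2810
G01 X24.824 Y61.053 F2810
M5
G00 X95.220 Y111.462
M4 S971
G01 X122.126 Y111.462 F904
G01 X122.126 Y100.286 F904
G01 X95.220 Y100.286 F904
G01 X95.220 Y111.462 F904
M5
G00 X116.643 Y49.564
M4 S971
G01 X148.770 Y118.228 F904
M5
G00 X0.000 Y0.000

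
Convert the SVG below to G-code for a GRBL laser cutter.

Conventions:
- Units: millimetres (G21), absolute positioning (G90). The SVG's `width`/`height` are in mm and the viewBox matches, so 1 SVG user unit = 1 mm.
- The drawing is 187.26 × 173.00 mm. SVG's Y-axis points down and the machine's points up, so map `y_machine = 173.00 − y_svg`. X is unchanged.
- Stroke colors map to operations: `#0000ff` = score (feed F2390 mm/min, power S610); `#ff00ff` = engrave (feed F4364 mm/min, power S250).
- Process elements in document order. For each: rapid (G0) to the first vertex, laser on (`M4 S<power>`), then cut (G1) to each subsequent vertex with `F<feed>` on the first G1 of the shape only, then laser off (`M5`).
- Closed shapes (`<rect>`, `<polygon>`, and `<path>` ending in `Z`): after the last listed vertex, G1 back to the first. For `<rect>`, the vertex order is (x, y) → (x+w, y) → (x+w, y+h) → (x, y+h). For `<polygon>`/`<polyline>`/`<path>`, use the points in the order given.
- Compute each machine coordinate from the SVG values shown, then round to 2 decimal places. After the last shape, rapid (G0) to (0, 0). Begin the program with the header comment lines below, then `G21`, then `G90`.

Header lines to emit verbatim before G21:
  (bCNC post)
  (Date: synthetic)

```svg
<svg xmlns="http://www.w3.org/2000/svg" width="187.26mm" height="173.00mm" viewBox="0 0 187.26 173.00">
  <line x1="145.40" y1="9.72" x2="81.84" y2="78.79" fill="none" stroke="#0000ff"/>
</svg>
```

viewBox `0 0 187.26 173.00` with mm width/height → 1 unit = 1 mm. Flip: y_m = 173.00 − y_svg.

**Shape 1** — `<line>` line segment, stroke `#0000ff` → score (S610, F2390). Machine vertices: (145.40,163.28) → (81.84,94.21). Open path.

(bCNC post)
(Date: synthetic)
G21
G90
G0 X145.40 Y163.28
M4 S610
G1 X81.84 Y94.21 F2390
M5
G0 X0.00 Y0.00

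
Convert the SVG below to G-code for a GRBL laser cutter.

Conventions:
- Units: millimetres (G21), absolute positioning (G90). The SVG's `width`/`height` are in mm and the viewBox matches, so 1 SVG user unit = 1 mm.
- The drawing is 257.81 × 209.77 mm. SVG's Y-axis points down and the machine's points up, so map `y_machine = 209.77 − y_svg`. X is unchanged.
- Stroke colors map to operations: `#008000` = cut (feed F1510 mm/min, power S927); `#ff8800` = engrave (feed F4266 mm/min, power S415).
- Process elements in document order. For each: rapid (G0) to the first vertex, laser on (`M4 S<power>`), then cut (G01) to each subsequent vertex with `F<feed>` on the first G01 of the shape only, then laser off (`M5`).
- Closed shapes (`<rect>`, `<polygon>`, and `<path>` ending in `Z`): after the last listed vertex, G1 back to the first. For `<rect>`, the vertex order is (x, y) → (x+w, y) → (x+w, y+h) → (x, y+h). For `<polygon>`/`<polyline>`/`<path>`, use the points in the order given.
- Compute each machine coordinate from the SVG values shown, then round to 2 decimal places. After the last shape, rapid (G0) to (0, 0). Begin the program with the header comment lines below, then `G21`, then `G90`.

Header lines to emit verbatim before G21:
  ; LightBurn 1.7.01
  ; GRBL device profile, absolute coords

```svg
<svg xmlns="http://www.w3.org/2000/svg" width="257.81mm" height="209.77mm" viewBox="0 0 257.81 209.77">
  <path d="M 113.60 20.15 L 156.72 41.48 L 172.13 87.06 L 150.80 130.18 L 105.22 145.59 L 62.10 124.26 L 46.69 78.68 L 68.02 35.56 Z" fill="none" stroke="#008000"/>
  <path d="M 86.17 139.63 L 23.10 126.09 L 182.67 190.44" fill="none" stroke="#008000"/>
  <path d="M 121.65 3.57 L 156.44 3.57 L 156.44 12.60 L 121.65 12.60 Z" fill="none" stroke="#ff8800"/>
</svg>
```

; LightBurn 1.7.01
; GRBL device profile, absolute coords
G21
G90
G0 X113.60 Y189.62
M4 S927
G01 X156.72 Y168.29 F1510
G01 X172.13 Y122.71
G01 X150.80 Y79.59
G01 X105.22 Y64.18
G01 X62.10 Y85.51
G01 X46.69 Y131.09
G01 X68.02 Y174.21
G01 X113.60 Y189.62
M5
G0 X86.17 Y70.14
M4 S927
G01 X23.10 Y83.68 F1510
G01 X182.67 Y19.33
M5
G0 X121.65 Y206.20
M4 S415
G01 X156.44 Y206.20 F4266
G01 X156.44 Y197.17
G01 X121.65 Y197.17
G01 X121.65 Y206.20
M5
G0 X0.00 Y0.00

1 u = 1 mm; y_m = 209.77 − y.

[1] `<path>` regular polygon, #008000→cut S927 F1510: (113.60,189.62) → (156.72,168.29) → (172.13,122.71) → (150.80,79.59) → (105.22,64.18) → (62.10,85.51) → (46.69,131.09) → (68.02,174.21) → (113.60,189.62) (closed)

[2] `<path>` open polyline, #008000→cut S927 F1510: (86.17,70.14) → (23.10,83.68) → (182.67,19.33)

[3] `<path>` rectangle, #ff8800→engrave S415 F4266: (121.65,206.20) → (156.44,206.20) → (156.44,197.17) → (121.65,197.17) → (121.65,206.20) (closed)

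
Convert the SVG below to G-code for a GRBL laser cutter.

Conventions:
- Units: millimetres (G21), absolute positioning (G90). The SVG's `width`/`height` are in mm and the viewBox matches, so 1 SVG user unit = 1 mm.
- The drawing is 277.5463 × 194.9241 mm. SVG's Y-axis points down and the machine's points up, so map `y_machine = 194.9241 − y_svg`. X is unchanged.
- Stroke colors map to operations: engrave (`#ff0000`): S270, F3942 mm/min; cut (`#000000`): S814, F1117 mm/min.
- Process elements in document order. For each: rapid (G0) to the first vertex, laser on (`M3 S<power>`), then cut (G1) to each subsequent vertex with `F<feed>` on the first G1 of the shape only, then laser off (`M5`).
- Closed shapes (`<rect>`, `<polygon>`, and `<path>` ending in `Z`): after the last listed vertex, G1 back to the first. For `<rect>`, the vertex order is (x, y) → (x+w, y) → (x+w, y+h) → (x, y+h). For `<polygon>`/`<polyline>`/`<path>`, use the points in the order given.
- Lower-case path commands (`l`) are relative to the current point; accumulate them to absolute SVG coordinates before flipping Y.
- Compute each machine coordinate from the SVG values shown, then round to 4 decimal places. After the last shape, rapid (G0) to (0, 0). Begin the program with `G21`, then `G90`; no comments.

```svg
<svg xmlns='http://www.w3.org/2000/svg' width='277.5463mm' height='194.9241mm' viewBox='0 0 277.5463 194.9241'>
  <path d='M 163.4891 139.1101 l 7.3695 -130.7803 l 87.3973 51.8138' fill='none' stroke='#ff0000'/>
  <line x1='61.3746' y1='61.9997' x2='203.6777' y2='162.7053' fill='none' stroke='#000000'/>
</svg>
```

1 u = 1 mm; y_m = 194.9241 − y.

[1] `<path>` open polyline, #ff0000→engrave S270 F3942: (163.4891,55.8140) → (170.8586,186.5943) → (258.2559,134.7805)

[2] `<line>` line segment, #000000→cut S814 F1117: (61.3746,132.9244) → (203.6777,32.2188)

G21
G90
G0 X163.4891 Y55.8140
M3 S270
G1 X170.8586 Y186.5943 F3942
G1 X258.2559 Y134.7805
M5
G0 X61.3746 Y132.9244
M3 S814
G1 X203.6777 Y32.2188 F1117
M5
G0 X0.0000 Y0.0000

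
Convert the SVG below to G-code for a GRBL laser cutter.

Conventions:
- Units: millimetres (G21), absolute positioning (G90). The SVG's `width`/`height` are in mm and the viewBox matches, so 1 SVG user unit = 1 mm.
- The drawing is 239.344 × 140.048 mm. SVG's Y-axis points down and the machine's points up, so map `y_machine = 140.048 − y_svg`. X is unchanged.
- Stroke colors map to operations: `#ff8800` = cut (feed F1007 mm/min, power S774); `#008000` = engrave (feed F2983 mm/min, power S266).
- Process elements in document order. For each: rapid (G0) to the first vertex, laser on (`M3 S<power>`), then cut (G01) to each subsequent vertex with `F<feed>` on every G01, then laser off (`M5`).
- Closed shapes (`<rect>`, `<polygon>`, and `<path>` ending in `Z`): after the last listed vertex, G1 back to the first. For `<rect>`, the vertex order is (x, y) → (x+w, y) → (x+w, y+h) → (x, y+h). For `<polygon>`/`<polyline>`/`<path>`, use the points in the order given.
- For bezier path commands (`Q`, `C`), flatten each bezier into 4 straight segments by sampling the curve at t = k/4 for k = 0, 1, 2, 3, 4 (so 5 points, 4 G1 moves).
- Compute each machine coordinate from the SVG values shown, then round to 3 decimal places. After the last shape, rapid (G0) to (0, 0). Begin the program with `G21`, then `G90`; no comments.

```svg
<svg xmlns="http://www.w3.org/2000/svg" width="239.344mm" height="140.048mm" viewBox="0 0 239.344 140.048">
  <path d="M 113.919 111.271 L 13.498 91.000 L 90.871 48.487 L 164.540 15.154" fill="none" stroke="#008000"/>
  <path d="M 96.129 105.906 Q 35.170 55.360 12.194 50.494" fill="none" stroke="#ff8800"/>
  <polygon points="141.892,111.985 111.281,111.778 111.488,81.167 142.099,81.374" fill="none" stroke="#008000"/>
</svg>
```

G21
G90
G0 X113.919 Y28.777
M3 S266
G01 X13.498 Y49.048 F2983
G01 X90.871 Y91.561 F2983
G01 X164.540 Y124.894 F2983
M5
G0 X96.129 Y34.142
M3 S774
G01 X68.023 Y56.560 F1007
G01 X44.666 Y73.268 F1007
G01 X26.056 Y84.266 F1007
G01 X12.194 Y89.554 F1007
M5
G0 X141.892 Y28.063
M3 S266
G01 X111.281 Y28.270 F2983
G01 X111.488 Y58.881 F2983
G01 X142.099 Y58.674 F2983
G01 X141.892 Y28.063 F2983
M5
G0 X0.000 Y0.000

Since the viewBox matches the mm dimensions, user units are millimetres directly. The only transform is the Y-flip y_m = 140.048 − y_svg.

Shape 1 is a open polyline drawn with `<path>`. Its stroke #008000 means engrave at S266, F2983. After flipping Y the toolpath is (113.919,28.777) → (13.498,49.048) → (90.871,91.561) → (164.540,124.894).

Shape 2 is a quadratic bezier drawn with `<path>`. Its stroke #ff8800 means cut at S774, F1007. After flipping Y the toolpath is (96.129,34.142) → (68.023,56.560) → (44.666,73.268) → (26.056,84.266) → (12.194,89.554).

Shape 3 is a regular polygon drawn with `<polygon>`. Its stroke #008000 means engrave at S266, F2983. After flipping Y the toolpath is (141.892,28.063) → (111.281,28.270) → (111.488,58.881) → (142.099,58.674) → (141.892,28.063), returning to the start.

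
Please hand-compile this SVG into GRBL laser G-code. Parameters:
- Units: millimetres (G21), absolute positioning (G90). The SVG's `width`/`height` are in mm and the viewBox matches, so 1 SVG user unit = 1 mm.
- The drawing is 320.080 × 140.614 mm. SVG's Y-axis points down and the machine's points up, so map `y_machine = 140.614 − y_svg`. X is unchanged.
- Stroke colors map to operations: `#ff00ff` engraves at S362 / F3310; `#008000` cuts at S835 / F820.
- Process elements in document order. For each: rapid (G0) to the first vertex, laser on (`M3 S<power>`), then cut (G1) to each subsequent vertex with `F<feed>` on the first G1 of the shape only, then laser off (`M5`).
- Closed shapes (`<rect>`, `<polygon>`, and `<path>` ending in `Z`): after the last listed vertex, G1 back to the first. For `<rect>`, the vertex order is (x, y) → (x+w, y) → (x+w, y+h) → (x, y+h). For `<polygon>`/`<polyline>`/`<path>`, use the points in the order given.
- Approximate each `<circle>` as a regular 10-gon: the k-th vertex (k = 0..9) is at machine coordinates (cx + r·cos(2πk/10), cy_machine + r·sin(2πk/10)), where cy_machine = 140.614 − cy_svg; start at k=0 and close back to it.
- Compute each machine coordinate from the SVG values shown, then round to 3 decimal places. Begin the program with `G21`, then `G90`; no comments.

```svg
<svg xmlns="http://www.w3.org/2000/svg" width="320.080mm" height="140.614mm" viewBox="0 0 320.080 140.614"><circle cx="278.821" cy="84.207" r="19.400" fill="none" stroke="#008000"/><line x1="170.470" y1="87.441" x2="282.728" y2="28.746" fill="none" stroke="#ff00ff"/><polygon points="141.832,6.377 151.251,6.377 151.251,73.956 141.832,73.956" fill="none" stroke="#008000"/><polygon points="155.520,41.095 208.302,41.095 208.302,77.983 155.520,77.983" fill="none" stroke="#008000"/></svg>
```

Since the viewBox matches the mm dimensions, user units are millimetres directly. The only transform is the Y-flip y_m = 140.614 − y_svg.

Shape 1 is a circle drawn with `<circle>`. Its stroke #008000 means cut at S835, F820. After flipping Y the toolpath is (298.221,56.407) → (294.516,67.810) → (284.816,74.857) → (272.826,74.857) → (263.126,67.810) → (259.421,56.407) → (263.126,45.004) → (272.826,37.957) → (284.816,37.957) → (294.516,45.004) → (298.221,56.407), returning to the start.

Shape 2 is a line segment drawn with `<line>`. Its stroke #ff00ff means engrave at S362, F3310. After flipping Y the toolpath is (170.470,53.173) → (282.728,111.868).

Shape 3 is a rectangle drawn with `<polygon>`. Its stroke #008000 means cut at S835, F820. After flipping Y the toolpath is (141.832,134.237) → (151.251,134.237) → (151.251,66.658) → (141.832,66.658) → (141.832,134.237), returning to the start.

Shape 4 is a rectangle drawn with `<polygon>`. Its stroke #008000 means cut at S835, F820. After flipping Y the toolpath is (155.520,99.519) → (208.302,99.519) → (208.302,62.631) → (155.520,62.631) → (155.520,99.519), returning to the start.

G21
G90
G0 X298.221 Y56.407
M3 S835
G1 X294.516 Y67.810 F820
G1 X284.816 Y74.857
G1 X272.826 Y74.857
G1 X263.126 Y67.810
G1 X259.421 Y56.407
G1 X263.126 Y45.004
G1 X272.826 Y37.957
G1 X284.816 Y37.957
G1 X294.516 Y45.004
G1 X298.221 Y56.407
M5
G0 X170.470 Y53.173
M3 S362
G1 X282.728 Y111.868 F3310
M5
G0 X141.832 Y134.237
M3 S835
G1 X151.251 Y134.237 F820
G1 X151.251 Y66.658
G1 X141.832 Y66.658
G1 X141.832 Y134.237
M5
G0 X155.520 Y99.519
M3 S835
G1 X208.302 Y99.519 F820
G1 X208.302 Y62.631
G1 X155.520 Y62.631
G1 X155.520 Y99.519
M5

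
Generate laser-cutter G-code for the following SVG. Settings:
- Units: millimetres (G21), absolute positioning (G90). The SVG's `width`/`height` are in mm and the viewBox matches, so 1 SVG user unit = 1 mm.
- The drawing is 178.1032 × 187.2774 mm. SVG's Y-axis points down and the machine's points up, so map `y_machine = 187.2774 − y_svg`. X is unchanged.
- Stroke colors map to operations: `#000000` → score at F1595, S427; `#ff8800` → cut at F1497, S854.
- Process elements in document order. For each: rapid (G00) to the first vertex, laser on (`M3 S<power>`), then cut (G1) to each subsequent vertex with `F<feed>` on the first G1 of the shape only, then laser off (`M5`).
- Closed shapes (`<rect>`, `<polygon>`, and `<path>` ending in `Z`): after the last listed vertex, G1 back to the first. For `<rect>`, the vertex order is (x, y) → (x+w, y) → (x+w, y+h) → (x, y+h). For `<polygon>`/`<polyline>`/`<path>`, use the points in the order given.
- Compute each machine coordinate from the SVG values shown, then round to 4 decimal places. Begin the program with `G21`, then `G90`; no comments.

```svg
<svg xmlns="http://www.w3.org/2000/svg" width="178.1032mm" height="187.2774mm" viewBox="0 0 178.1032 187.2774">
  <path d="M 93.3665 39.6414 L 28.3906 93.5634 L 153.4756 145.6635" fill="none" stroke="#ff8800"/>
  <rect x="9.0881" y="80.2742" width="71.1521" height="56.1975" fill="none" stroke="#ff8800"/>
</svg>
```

1 u = 1 mm; y_m = 187.2774 − y.

[1] `<path>` open polyline, #ff8800→cut S854 F1497: (93.3665,147.6360) → (28.3906,93.7140) → (153.4756,41.6139)

[2] `<rect>` rectangle, #ff8800→cut S854 F1497: (9.0881,107.0032) → (80.2402,107.0032) → (80.2402,50.8057) → (9.0881,50.8057) → (9.0881,107.0032) (closed)

G21
G90
G00 X93.3665 Y147.6360
M3 S854
G1 X28.3906 Y93.7140 F1497
G1 X153.4756 Y41.6139
M5
G00 X9.0881 Y107.0032
M3 S854
G1 X80.2402 Y107.0032 F1497
G1 X80.2402 Y50.8057
G1 X9.0881 Y50.8057
G1 X9.0881 Y107.0032
M5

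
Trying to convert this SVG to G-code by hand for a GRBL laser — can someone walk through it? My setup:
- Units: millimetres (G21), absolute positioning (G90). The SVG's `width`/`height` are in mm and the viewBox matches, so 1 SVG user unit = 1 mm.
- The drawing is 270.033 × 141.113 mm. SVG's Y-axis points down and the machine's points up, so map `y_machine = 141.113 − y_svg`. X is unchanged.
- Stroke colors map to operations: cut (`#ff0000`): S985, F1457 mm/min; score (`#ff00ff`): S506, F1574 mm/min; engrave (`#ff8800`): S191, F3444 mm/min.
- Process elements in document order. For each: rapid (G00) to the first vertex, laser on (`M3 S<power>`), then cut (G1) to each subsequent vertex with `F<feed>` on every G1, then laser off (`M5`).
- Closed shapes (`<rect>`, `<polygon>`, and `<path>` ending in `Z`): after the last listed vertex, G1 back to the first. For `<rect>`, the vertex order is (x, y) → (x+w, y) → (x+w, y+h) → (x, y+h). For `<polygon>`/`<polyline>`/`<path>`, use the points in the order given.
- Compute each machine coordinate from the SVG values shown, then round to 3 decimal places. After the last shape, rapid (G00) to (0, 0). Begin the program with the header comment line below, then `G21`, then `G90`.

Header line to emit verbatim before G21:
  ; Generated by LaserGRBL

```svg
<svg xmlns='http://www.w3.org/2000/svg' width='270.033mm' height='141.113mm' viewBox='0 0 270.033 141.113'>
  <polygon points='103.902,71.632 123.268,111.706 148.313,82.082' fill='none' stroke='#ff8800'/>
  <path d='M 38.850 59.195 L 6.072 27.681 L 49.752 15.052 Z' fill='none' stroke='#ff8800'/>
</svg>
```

; Generated by LaserGRBL
G21
G90
G00 X103.902 Y69.481
M3 S191
G1 X123.268 Y29.407 F3444
G1 X148.313 Y59.031 F3444
G1 X103.902 Y69.481 F3444
M5
G00 X38.850 Y81.918
M3 S191
G1 X6.072 Y113.432 F3444
G1 X49.752 Y126.061 F3444
G1 X38.850 Y81.918 F3444
M5
G00 X0.000 Y0.000

1 u = 1 mm; y_m = 141.113 − y.

[1] `<polygon>` closed polygon, #ff8800→engrave S191 F3444: (103.902,69.481) → (123.268,29.407) → (148.313,59.031) → (103.902,69.481) (closed)

[2] `<path>` regular polygon, #ff8800→engrave S191 F3444: (38.850,81.918) → (6.072,113.432) → (49.752,126.061) → (38.850,81.918) (closed)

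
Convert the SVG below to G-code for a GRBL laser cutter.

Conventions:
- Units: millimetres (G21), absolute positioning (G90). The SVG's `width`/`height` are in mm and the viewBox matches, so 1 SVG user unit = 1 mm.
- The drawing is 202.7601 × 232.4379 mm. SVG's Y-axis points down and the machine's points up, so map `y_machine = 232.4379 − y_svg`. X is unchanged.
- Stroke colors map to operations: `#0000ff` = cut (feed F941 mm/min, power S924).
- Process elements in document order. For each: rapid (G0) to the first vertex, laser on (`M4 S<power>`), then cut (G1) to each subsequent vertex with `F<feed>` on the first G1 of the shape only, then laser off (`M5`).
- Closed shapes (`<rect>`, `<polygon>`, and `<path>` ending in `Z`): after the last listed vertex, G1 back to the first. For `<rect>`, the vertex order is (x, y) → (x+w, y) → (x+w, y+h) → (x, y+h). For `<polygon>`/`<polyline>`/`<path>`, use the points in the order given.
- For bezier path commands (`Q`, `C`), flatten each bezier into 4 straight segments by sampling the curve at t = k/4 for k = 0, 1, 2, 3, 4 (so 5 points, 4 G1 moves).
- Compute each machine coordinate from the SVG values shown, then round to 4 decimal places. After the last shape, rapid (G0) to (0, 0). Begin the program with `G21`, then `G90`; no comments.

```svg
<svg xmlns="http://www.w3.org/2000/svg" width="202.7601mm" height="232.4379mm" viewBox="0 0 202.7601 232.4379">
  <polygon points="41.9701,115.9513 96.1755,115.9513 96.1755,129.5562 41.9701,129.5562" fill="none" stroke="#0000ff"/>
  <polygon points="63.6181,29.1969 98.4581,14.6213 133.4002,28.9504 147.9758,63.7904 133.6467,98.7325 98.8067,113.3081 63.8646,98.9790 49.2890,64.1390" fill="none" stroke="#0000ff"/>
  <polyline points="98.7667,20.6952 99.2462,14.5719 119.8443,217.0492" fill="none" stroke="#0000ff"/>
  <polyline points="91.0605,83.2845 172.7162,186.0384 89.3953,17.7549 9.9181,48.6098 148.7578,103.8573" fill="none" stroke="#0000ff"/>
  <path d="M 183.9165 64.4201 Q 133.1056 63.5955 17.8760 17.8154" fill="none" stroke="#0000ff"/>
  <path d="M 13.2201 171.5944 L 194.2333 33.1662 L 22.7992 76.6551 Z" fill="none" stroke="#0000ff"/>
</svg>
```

Since the viewBox matches the mm dimensions, user units are millimetres directly. The only transform is the Y-flip y_m = 232.4379 − y_svg.

Shape 1 is a rectangle drawn with `<polygon>`. Its stroke #0000ff means cut at S924, F941. After flipping Y the toolpath is (41.9701,116.4866) → (96.1755,116.4866) → (96.1755,102.8817) → (41.9701,102.8817) → (41.9701,116.4866), returning to the start.

Shape 2 is a regular polygon drawn with `<polygon>`. Its stroke #0000ff means cut at S924, F941. After flipping Y the toolpath is (63.6181,203.2410) → (98.4581,217.8166) → (133.4002,203.4875) → (147.9758,168.6475) → (133.6467,133.7054) → (98.8067,119.1298) → (63.8646,133.4589) → (49.2890,168.2989) → (63.6181,203.2410), returning to the start.

Shape 3 is a open polyline drawn with `<polyline>`. Its stroke #0000ff means cut at S924, F941. After flipping Y the toolpath is (98.7667,211.7427) → (99.2462,217.8660) → (119.8443,15.3887).

Shape 4 is a open polyline drawn with `<polyline>`. Its stroke #0000ff means cut at S924, F941. After flipping Y the toolpath is (91.0605,149.1534) → (172.7162,46.3995) → (89.3953,214.6830) → (9.9181,183.8281) → (148.7578,128.5806).

Shape 5 is a quadratic bezier drawn with `<path>`. Its stroke #0000ff means cut at S924, F941. After flipping Y the toolpath is (183.9165,168.0178) → (154.4849,171.2398) → (117.0009,180.0813) → (71.4646,194.5422) → (17.8760,214.6225).

Shape 6 is a closed polygon drawn with `<path>`. Its stroke #0000ff means cut at S924, F941. After flipping Y the toolpath is (13.2201,60.8435) → (194.2333,199.2717) → (22.7992,155.7828) → (13.2201,60.8435), returning to the start.

G21
G90
G0 X41.9701 Y116.4866
M4 S924
G1 X96.1755 Y116.4866 F941
G1 X96.1755 Y102.8817
G1 X41.9701 Y102.8817
G1 X41.9701 Y116.4866
M5
G0 X63.6181 Y203.2410
M4 S924
G1 X98.4581 Y217.8166 F941
G1 X133.4002 Y203.4875
G1 X147.9758 Y168.6475
G1 X133.6467 Y133.7054
G1 X98.8067 Y119.1298
G1 X63.8646 Y133.4589
G1 X49.2890 Y168.2989
G1 X63.6181 Y203.2410
M5
G0 X98.7667 Y211.7427
M4 S924
G1 X99.2462 Y217.8660 F941
G1 X119.8443 Y15.3887
M5
G0 X91.0605 Y149.1534
M4 S924
G1 X172.7162 Y46.3995 F941
G1 X89.3953 Y214.6830
G1 X9.9181 Y183.8281
G1 X148.7578 Y128.5806
M5
G0 X183.9165 Y168.0178
M4 S924
G1 X154.4849 Y171.2398 F941
G1 X117.0009 Y180.0813
G1 X71.4646 Y194.5422
G1 X17.8760 Y214.6225
M5
G0 X13.2201 Y60.8435
M4 S924
G1 X194.2333 Y199.2717 F941
G1 X22.7992 Y155.7828
G1 X13.2201 Y60.8435
M5
G0 X0.0000 Y0.0000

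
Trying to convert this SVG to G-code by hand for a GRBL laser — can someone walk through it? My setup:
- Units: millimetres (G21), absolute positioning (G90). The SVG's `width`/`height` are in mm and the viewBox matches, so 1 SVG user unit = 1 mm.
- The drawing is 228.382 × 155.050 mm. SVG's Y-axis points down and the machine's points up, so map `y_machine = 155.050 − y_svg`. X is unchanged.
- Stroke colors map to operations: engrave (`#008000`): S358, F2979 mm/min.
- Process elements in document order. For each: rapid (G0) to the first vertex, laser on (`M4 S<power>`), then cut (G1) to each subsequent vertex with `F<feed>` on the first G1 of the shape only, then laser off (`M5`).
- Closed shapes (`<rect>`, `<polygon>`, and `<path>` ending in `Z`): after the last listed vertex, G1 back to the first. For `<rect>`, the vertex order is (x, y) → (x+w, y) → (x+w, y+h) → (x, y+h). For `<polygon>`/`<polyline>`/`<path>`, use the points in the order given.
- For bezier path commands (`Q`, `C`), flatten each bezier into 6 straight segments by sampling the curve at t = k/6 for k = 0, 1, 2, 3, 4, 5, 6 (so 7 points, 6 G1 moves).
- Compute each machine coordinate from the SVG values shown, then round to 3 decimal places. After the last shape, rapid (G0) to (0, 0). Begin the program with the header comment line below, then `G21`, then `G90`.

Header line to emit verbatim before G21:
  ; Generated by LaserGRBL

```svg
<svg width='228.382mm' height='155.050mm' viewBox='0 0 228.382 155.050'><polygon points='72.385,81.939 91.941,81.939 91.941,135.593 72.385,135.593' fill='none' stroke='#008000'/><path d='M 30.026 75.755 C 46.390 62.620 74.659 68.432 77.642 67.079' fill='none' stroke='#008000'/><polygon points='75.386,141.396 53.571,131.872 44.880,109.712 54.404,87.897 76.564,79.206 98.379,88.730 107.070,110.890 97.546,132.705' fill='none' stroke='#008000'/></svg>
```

Since the viewBox matches the mm dimensions, user units are millimetres directly. The only transform is the Y-flip y_m = 155.050 − y_svg.

Shape 1 is a rectangle drawn with `<polygon>`. Its stroke #008000 means engrave at S358, F2979. After flipping Y the toolpath is (72.385,73.111) → (91.941,73.111) → (91.941,19.457) → (72.385,19.457) → (72.385,73.111), returning to the start.

Shape 2 is a cubic bezier drawn with `<path>`. Its stroke #008000 means engrave at S358, F2979. After flipping Y the toolpath is (30.026,79.295) → (39.028,84.404) → (48.981,87.081) → (58.852,88.051) → (67.608,88.039) → (74.216,87.771) → (77.642,87.971).

Shape 3 is a regular polygon drawn with `<polygon>`. Its stroke #008000 means engrave at S358, F2979. After flipping Y the toolpath is (75.386,13.654) → (53.571,23.178) → (44.880,45.338) → (54.404,67.153) → (76.564,75.844) → (98.379,66.320) → (107.070,44.160) → (97.546,22.345) → (75.386,13.654), returning to the start.

; Generated by LaserGRBL
G21
G90
G0 X72.385 Y73.111
M4 S358
G1 X91.941 Y73.111 F2979
G1 X91.941 Y19.457
G1 X72.385 Y19.457
G1 X72.385 Y73.111
M5
G0 X30.026 Y79.295
M4 S358
G1 X39.028 Y84.404 F2979
G1 X48.981 Y87.081
G1 X58.852 Y88.051
G1 X67.608 Y88.039
G1 X74.216 Y87.771
G1 X77.642 Y87.971
M5
G0 X75.386 Y13.654
M4 S358
G1 X53.571 Y23.178 F2979
G1 X44.880 Y45.338
G1 X54.404 Y67.153
G1 X76.564 Y75.844
G1 X98.379 Y66.320
G1 X107.070 Y44.160
G1 X97.546 Y22.345
G1 X75.386 Y13.654
M5
G0 X0.000 Y0.000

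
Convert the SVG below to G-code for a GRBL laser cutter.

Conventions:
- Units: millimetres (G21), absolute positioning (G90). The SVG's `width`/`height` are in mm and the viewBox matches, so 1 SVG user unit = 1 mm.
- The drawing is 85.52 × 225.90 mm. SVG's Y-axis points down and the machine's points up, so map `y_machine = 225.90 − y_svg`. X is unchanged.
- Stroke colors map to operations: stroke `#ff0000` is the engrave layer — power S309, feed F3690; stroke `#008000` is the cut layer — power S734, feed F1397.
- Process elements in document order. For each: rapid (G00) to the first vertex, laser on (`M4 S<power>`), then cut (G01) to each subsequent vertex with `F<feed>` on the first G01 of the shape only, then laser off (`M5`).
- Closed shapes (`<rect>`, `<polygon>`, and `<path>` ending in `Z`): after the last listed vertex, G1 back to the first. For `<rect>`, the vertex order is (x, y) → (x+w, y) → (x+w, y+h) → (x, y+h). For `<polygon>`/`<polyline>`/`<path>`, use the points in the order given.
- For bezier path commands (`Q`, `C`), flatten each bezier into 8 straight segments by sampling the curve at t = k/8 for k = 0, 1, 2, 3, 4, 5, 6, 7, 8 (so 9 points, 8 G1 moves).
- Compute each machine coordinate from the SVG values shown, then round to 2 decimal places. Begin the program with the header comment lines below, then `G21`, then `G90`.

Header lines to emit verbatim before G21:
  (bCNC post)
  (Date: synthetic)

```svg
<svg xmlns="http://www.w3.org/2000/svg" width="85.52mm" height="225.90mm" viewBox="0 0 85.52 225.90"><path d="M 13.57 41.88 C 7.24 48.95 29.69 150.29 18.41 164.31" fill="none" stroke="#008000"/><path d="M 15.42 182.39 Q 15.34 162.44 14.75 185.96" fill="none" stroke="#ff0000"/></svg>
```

1 u = 1 mm; y_m = 225.90 − y.

[1] `<path>` cubic bezier, #008000→cut S734 F1397: (13.57,184.02) → (12.42,177.30) → (13.24,163.88) → (15.29,145.87) → (17.85,125.41) → (20.17,104.62) → (21.52,85.64) → (21.18,70.59) → (18.41,61.59)

[2] `<path>` quadratic bezier, #ff0000→engrave S309 F3690: (15.42,43.51) → (15.39,47.82) → (15.35,50.77) → (15.29,52.36) → (15.21,52.59) → (15.12,51.47) → (15.01,48.98) → (14.89,45.14) → (14.75,39.94)

(bCNC post)
(Date: synthetic)
G21
G90
G00 X13.57 Y184.02
M4 S734
G01 X12.42 Y177.30 F1397
G01 X13.24 Y163.88
G01 X15.29 Y145.87
G01 X17.85 Y125.41
G01 X20.17 Y104.62
G01 X21.52 Y85.64
G01 X21.18 Y70.59
G01 X18.41 Y61.59
M5
G00 X15.42 Y43.51
M4 S309
G01 X15.39 Y47.82 F3690
G01 X15.35 Y50.77
G01 X15.29 Y52.36
G01 X15.21 Y52.59
G01 X15.12 Y51.47
G01 X15.01 Y48.98
G01 X14.89 Y45.14
G01 X14.75 Y39.94
M5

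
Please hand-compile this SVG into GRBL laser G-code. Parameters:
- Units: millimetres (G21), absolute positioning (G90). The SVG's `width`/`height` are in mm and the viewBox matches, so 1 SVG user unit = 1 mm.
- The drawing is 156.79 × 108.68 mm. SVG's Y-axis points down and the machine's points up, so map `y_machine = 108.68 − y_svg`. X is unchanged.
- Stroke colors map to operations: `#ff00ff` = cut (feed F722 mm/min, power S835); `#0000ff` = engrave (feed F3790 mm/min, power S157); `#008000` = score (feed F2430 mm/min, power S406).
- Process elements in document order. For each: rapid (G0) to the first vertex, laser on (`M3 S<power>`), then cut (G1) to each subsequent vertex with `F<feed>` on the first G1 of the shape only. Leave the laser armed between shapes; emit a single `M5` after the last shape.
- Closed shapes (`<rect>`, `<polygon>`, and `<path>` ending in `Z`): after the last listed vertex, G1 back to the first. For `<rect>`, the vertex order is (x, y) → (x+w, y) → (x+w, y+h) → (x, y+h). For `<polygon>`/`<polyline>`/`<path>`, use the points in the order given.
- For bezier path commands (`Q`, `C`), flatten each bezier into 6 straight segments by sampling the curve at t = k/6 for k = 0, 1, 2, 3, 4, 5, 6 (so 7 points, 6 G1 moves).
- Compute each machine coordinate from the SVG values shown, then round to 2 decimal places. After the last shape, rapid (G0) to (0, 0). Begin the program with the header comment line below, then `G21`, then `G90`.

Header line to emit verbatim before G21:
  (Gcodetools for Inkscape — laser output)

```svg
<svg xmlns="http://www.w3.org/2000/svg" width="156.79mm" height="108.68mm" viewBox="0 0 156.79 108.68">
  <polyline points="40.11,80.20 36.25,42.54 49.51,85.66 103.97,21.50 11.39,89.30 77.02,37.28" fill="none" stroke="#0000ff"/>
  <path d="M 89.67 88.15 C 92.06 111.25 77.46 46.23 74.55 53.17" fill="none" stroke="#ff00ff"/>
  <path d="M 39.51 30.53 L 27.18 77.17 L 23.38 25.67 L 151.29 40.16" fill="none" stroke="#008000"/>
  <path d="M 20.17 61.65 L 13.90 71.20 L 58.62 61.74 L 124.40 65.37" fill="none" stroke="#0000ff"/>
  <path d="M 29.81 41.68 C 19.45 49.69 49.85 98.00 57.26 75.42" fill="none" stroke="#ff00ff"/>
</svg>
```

(Gcodetools for Inkscape — laser output)
G21
G90
G0 X40.11 Y28.48
M3 S157
G1 X36.25 Y66.14 F3790
G1 X49.51 Y23.02
G1 X103.97 Y87.18
G1 X11.39 Y19.38
G1 X77.02 Y71.40
G0 X89.67 Y20.53
M3 S835
G1 X89.58 Y15.58 F722
G1 X87.46 Y20.87
G1 X84.10 Y31.96
G1 X80.29 Y44.39
G1 X76.85 Y53.72
G1 X74.55 Y55.51
G0 X39.51 Y78.15
M3 S406
G1 X27.18 Y31.51 F2430
G1 X23.38 Y83.01
G1 X151.29 Y68.52
G0 X20.17 Y47.03
M3 S157
G1 X13.90 Y37.48 F3790
G1 X58.62 Y46.94
G1 X124.40 Y43.31
G0 X29.81 Y67.00
M3 S835
G1 X27.73 Y60.15 F722
G1 X30.68 Y49.67
G1 X36.87 Y38.66
G1 X44.55 Y30.19
G1 X51.93 Y27.36
G1 X57.26 Y33.26
M5
G0 X0.00 Y0.00

Since the viewBox matches the mm dimensions, user units are millimetres directly. The only transform is the Y-flip y_m = 108.68 − y_svg.

Shape 1 is a open polyline drawn with `<polyline>`. Its stroke #0000ff means engrave at S157, F3790. After flipping Y the toolpath is (40.11,28.48) → (36.25,66.14) → (49.51,23.02) → (103.97,87.18) → (11.39,19.38) → (77.02,71.40).

Shape 2 is a cubic bezier drawn with `<path>`. Its stroke #ff00ff means cut at S835, F722. After flipping Y the toolpath is (89.67,20.53) → (89.58,15.58) → (87.46,20.87) → (84.10,31.96) → (80.29,44.39) → (76.85,53.72) → (74.55,55.51).

Shape 3 is a open polyline drawn with `<path>`. Its stroke #008000 means score at S406, F2430. After flipping Y the toolpath is (39.51,78.15) → (27.18,31.51) → (23.38,83.01) → (151.29,68.52).

Shape 4 is a open polyline drawn with `<path>`. Its stroke #0000ff means engrave at S157, F3790. After flipping Y the toolpath is (20.17,47.03) → (13.90,37.48) → (58.62,46.94) → (124.40,43.31).

Shape 5 is a cubic bezier drawn with `<path>`. Its stroke #ff00ff means cut at S835, F722. After flipping Y the toolpath is (29.81,67.00) → (27.73,60.15) → (30.68,49.67) → (36.87,38.66) → (44.55,30.19) → (51.93,27.36) → (57.26,33.26).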